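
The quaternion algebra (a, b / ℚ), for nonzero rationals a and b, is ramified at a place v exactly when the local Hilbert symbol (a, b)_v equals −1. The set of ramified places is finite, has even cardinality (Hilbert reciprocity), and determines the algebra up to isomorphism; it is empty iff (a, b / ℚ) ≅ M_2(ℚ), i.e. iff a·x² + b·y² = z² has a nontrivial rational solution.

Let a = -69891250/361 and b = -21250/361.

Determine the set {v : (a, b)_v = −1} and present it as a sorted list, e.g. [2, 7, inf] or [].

[2, 11, 13, inf]

(a, b) ≡ (-111826, -34) mod (ℚ^×)²; places V = {2, 5, 11, 13, 17, 19, 23, ∞}.
(a,b)_13: α=1, u≡3; β=0, v≡7 (mod 13); (3|13)=+1, (7|13)=-1; sign (−1)^0·+1^0·-1^1 = -1.
(a,b)_11: α=1, u≡9; β=0, v≡10 (mod 11); (9|11)=+1, (10|11)=-1; sign (−1)^0·+1^0·-1^1 = -1.
(a,b)_17: α=1, u≡16; β=1, v≡2 (mod 17); (16|17)=+1, (2|17)=+1; sign (−1)^0·+1^1·+1^1 = +1.
(a,b)_19: α=-2, u≡3; β=-2, v≡11 (mod 19); (3|19)=-1, (11|19)=+1; sign (−1)^0·-1^-2·+1^-2 = +1.
(a,b)_∞: sgn(-111826)=−, sgn(-34)=−, so -1.
(a,b)_2: α=1, β=1; u≡7, v≡7 (mod 8); ε(u)ε(v)=1·1, αω(v)=1·0, βω(u)=1·0; sum ≡ 1  ⇒  -1.
(a,b)_23: α=1, u≡15; β=0, v≡3 (mod 23); (15|23)=-1, (3|23)=+1; sign (−1)^0·-1^0·+1^1 = +1.
(a,b)_5: α=4, u≡4; β=4, v≡1 (mod 5); (4|5)=+1, (1|5)=+1; sign (−1)^0·+1^4·+1^4 = +1.
|Ram(-111826, -34)| = 4, even; anisotropic at {2, 11, 13, ∞}.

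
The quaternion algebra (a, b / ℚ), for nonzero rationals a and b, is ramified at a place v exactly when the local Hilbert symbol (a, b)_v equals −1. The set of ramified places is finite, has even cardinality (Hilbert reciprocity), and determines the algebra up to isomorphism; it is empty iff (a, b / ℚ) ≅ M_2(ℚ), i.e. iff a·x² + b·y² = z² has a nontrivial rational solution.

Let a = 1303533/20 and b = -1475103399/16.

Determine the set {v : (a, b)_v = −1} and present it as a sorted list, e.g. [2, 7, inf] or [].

Mod squares: a ≡ 665, b ≡ -231. Check v ∈ {∞, 2, 3, 5, 7, 11, 19}.
v=11: a=11^2·(≡9), b=11^1·(≡4) mod 11; (9|11)=+1, (4|11)=+1; (−1)^{2·1·5}·(+1)^1·(+1)^2 = +1.
v=∞: 665 > 0 and -231 < 0  ⇒  (a,b)_∞ = +1.
v=19: a=19^1·(≡17), b=19^4·(≡11) mod 19; (17|19)=+1, (11|19)=+1; (−1)^{1·4·9}·(+1)^4·(+1)^1 = +1.
v=2: v_2(a)=-2, v_2(b)=-4; units ≡ 1, 1 (mod 8); ε·ε+αω+βω = 0·0+-2·0+-4·0 ≡ 0  ⇒  (a,b)_2 = +1.
v=5: a=5^-1·(≡2), b=5^0·(≡1) mod 5; (2|5)=-1, (1|5)=+1; (−1)^{-1·0·2}·(-1)^0·(+1)^-1 = +1.
v=7: a=7^1·(≡2), b=7^3·(≡2) mod 7; (2|7)=+1, (2|7)=+1; (−1)^{1·3·3}·(+1)^3·(+1)^1 = -1.
v=3: a=3^4·(≡2), b=3^1·(≡1) mod 3; (2|3)=-1, (1|3)=+1; (−1)^{4·1·1}·(-1)^1·(+1)^4 = -1.
|Ram(665, -231)| = 2, even; anisotropic at {3, 7}.

[3, 7]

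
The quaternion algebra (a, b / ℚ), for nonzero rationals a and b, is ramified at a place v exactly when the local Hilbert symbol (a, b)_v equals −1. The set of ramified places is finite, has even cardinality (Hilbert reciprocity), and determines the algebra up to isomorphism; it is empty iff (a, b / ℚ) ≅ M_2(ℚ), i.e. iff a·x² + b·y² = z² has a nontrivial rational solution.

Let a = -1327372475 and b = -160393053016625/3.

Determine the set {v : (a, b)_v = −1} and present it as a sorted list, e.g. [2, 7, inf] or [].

(a, b) ≡ (-11, -195) mod (ℚ^×)²; places V = {2, 3, 5, 11, 13, ∞}.
(a,b)_3: α=0, u≡1; β=-1, v≡1 (mod 3); (1|3)=+1, (1|3)=+1; sign (−1)^0·+1^-1·+1^0 = +1.
(a,b)_2: α=0, β=0; u≡5, v≡5 (mod 8); ε(u)ε(v)=0·0, αω(v)=0·1, βω(u)=0·1; sum ≡ 0  ⇒  +1.
(a,b)_5: α=2, u≡1; β=3, v≡4 (mod 5); (1|5)=+1, (4|5)=+1; sign (−1)^0·+1^3·+1^2 = +1.
(a,b)_∞: sgn(-11)=−, sgn(-195)=−, so -1.
(a,b)_11: α=1, u≡6; β=2, v≡3 (mod 11); (6|11)=-1, (3|11)=+1; sign (−1)^0·-1^2·+1^1 = +1.
(a,b)_13: α=6, u≡11; β=9, v≡11 (mod 13); (11|13)=-1, (11|13)=-1; sign (−1)^0·-1^9·-1^6 = -1.
(-11, -195 / ℚ) ramifies at {13, ∞}: a division algebra.

[13, inf]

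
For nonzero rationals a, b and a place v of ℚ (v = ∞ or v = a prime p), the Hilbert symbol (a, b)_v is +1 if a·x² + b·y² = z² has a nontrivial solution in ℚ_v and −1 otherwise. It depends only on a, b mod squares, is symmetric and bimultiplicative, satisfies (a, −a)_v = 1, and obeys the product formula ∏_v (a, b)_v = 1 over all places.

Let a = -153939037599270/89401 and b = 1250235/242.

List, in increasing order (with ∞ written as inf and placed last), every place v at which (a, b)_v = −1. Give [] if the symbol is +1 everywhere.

[]

(a, b) ≡ (-4070, 70) mod (ℚ^×)²; places V = {2, 3, 5, 7, 11, 13, 23, 37, ∞}.
(a,b)_7: α=8, u≡2; β=3, v≡3 (mod 7); (2|7)=+1, (3|7)=-1; sign (−1)^0·+1^3·-1^8 = +1.
(a,b)_2: α=1, β=-1; u≡5, v≡3 (mod 8); ε(u)ε(v)=0·1, αω(v)=1·1, βω(u)=-1·1; sum ≡ 0  ⇒  +1.
(a,b)_13: α=-2, u≡10; β=0, v≡8 (mod 13); (10|13)=+1, (8|13)=-1; sign (−1)^0·+1^0·-1^-2 = +1.
(a,b)_11: α=1, u≡1; β=-2, v≡4 (mod 11); (1|11)=+1, (4|11)=+1; sign (−1)^0·+1^-2·+1^1 = +1.
(a,b)_5: α=1, u≡1; β=1, v≡1 (mod 5); (1|5)=+1, (1|5)=+1; sign (−1)^0·+1^1·+1^1 = +1.
(a,b)_∞: sgn(-4070)=−, sgn(70)=+, so +1.
(a,b)_3: α=8, u≡1; β=6, v≡1 (mod 3); (1|3)=+1, (1|3)=+1; sign (−1)^0·+1^6·+1^8 = +1.
(a,b)_37: α=1, u≡9; β=0, v≡28 (mod 37); (9|37)=+1, (28|37)=+1; sign (−1)^0·+1^0·+1^1 = +1.
(a,b)_23: α=-2, u≡9; β=0, v≡2 (mod 23); (9|23)=+1, (2|23)=+1; sign (−1)^0·+1^0·+1^-2 = +1.
Every local symbol is +1, so the conic -4070·x² + 70·y² = z² has ℚ_v-points for all v and hence a ℚ-point; (a, b / ℚ) ≅ M_2(ℚ).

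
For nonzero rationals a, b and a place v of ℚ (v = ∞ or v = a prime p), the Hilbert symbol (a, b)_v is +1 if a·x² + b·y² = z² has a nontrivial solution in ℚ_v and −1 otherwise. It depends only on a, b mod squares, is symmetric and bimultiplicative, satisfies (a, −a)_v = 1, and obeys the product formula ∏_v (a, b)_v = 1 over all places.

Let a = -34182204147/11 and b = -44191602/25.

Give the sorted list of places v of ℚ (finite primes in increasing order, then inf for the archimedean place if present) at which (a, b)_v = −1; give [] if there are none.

[2, 11, 13, inf]

Mod squares: a ≡ -33, b ≡ -9282. Check v ∈ {∞, 2, 3, 5, 7, 11, 13, 17, 23}.
v=17: a=17^2·(≡1), b=17^1·(≡4) mod 17; (1|17)=+1, (4|17)=+1; (−1)^{2·1·8}·(+1)^1·(+1)^2 = +1.
v=∞: -33 < 0 and -9282 < 0  ⇒  (a,b)_∞ = -1.
v=7: a=7^2·(≡2), b=7^1·(≡1) mod 7; (2|7)=+1, (1|7)=+1; (−1)^{2·1·3}·(+1)^1·(+1)^2 = +1.
v=13: a=13^2·(≡5), b=13^1·(≡10) mod 13; (5|13)=-1, (10|13)=+1; (−1)^{2·1·6}·(-1)^1·(+1)^2 = -1.
v=11: a=11^-1·(≡8), b=11^0·(≡6) mod 11; (8|11)=-1, (6|11)=-1; (−1)^{-1·0·5}·(-1)^0·(-1)^-1 = -1.
v=5: a=5^0·(≡3), b=5^-2·(≡3) mod 5; (3|5)=-1, (3|5)=-1; (−1)^{0·-2·2}·(-1)^-2·(-1)^0 = +1.
v=23: a=23^2·(≡12), b=23^2·(≡22) mod 23; (12|23)=+1, (22|23)=-1; (−1)^{2·2·11}·(+1)^2·(-1)^2 = +1.
v=3: a=3^3·(≡1), b=3^3·(≡2) mod 3; (1|3)=+1, (2|3)=-1; (−1)^{3·3·1}·(+1)^3·(-1)^3 = +1.
v=2: v_2(a)=0, v_2(b)=1; units ≡ 7, 7 (mod 8); ε·ε+αω+βω = 1·1+0·0+1·0 ≡ 1  ⇒  (a,b)_2 = -1.
(-33, -9282 / ℚ) ramifies at {2, 11, 13, ∞}: a division algebra.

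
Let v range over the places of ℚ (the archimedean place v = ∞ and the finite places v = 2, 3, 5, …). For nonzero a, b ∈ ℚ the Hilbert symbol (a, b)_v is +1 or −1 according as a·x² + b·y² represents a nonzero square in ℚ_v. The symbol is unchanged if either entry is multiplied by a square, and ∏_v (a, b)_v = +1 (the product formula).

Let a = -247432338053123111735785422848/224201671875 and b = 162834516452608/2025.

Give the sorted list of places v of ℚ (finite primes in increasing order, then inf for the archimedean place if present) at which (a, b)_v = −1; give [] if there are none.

[2, 11, 13, 23]

(a, b) ≡ (-10374, 253) mod (ℚ^×)²; places V = {2, 3, 5, 7, 11, 13, 19, 23, 29, ∞}.
(a,b)_29: α=4, u≡18; β=2, v≡18 (mod 29); (18|29)=-1, (18|29)=-1; sign (−1)^0·-1^2·-1^4 = +1.
(a,b)_13: α=5, u≡11; β=2, v≡11 (mod 13); (11|13)=-1, (11|13)=-1; sign (−1)^0·-1^2·-1^5 = -1.
(a,b)_7: α=3, u≡2; β=2, v≡1 (mod 7); (2|7)=+1, (1|7)=+1; sign (−1)^0·+1^2·+1^3 = +1.
(a,b)_19: α=5, u≡5; β=2, v≡11 (mod 19); (5|19)=+1, (11|19)=+1; sign (−1)^0·+1^2·+1^5 = +1.
(a,b)_∞: sgn(-10374)=−, sgn(253)=+, so +1.
(a,b)_11: α=0, u≡2; β=1, v≡5 (mod 11); (2|11)=-1, (5|11)=+1; sign (−1)^0·-1^1·+1^0 = -1.
(a,b)_2: α=21, β=8; u≡5, v≡5 (mod 8); ε(u)ε(v)=0·0, αω(v)=21·1, βω(u)=8·1; sum ≡ 1  ⇒  -1.
(a,b)_23: α=2, u≡19; β=1, v≡10 (mod 23); (19|23)=-1, (10|23)=-1; sign (−1)^0·-1^1·-1^2 = -1.
(a,b)_5: α=-6, u≡1; β=-2, v≡3 (mod 5); (1|5)=+1, (3|5)=-1; sign (−1)^0·+1^-2·-1^-6 = +1.
(a,b)_3: α=-15, u≡1; β=-4, v≡1 (mod 3); (1|3)=+1, (1|3)=+1; sign (−1)^0·+1^-4·+1^-15 = +1.
|Ram(-10374, 253)| = 4, even; anisotropic at {2, 11, 13, 23}.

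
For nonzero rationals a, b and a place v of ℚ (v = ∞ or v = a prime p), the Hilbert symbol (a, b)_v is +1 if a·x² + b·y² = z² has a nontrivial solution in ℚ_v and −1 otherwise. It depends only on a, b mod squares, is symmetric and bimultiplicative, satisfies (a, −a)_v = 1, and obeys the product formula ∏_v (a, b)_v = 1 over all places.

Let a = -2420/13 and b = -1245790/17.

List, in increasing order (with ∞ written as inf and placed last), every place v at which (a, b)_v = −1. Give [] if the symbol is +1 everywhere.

(a, b) ≡ (-65, -15470) mod (ℚ^×)²; places V = {2, 5, 7, 11, 13, 17, 37, ∞}.
(a,b)_13: α=-1, u≡11; β=1, v≡8 (mod 13); (11|13)=-1, (8|13)=-1; sign (−1)^0·-1^1·-1^-1 = +1.
(a,b)_17: α=0, u≡10; β=-1, v≡4 (mod 17); (10|17)=-1, (4|17)=+1; sign (−1)^0·-1^-1·+1^0 = -1.
(a,b)_5: α=1, u≡2; β=1, v≡1 (mod 5); (2|5)=-1, (1|5)=+1; sign (−1)^0·-1^1·+1^1 = -1.
(a,b)_2: α=2, β=1; u≡7, v≡1 (mod 8); ε(u)ε(v)=1·0, αω(v)=2·0, βω(u)=1·0; sum ≡ 0  ⇒  +1.
(a,b)_∞: sgn(-65)=−, sgn(-15470)=−, so -1.
(a,b)_37: α=0, u≡33; β=2, v≡27 (mod 37); (33|37)=+1, (27|37)=+1; sign (−1)^0·+1^2·+1^0 = +1.
(a,b)_11: α=2, u≡1; β=0, v≡8 (mod 11); (1|11)=+1, (8|11)=-1; sign (−1)^0·+1^0·-1^2 = +1.
(a,b)_7: α=0, u≡5; β=1, v≡4 (mod 7); (5|7)=-1, (4|7)=+1; sign (−1)^0·-1^1·+1^0 = -1.
|Ram(-65, -15470)| = 4, even; anisotropic at {5, 7, 17, ∞}.

[5, 7, 17, inf]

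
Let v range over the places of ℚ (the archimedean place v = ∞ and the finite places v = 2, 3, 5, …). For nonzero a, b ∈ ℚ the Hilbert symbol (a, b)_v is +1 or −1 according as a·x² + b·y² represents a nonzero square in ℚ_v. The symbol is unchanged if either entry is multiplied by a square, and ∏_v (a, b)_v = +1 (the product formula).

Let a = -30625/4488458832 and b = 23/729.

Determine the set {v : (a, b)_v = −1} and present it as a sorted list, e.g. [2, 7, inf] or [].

(a, b) ≡ (-253, 23) mod (ℚ^×)²; places V = {2, 3, 5, 7, 11, 13, 23, ∞}.
(a,b)_23: α=-1, u≡18; β=1, v≡13 (mod 23); (18|23)=+1, (13|23)=+1; sign (−1)^1·+1^1·+1^-1 = -1.
(a,b)_5: α=4, u≡3; β=0, v≡2 (mod 5); (3|5)=-1, (2|5)=-1; sign (−1)^0·-1^0·-1^4 = +1.
(a,b)_11: α=-1, u≡10; β=0, v≡4 (mod 11); (10|11)=-1, (4|11)=+1; sign (−1)^0·-1^0·+1^-1 = +1.
(a,b)_13: α=-2, u≡7; β=0, v≡10 (mod 13); (7|13)=-1, (10|13)=+1; sign (−1)^0·-1^0·+1^-2 = +1.
(a,b)_3: α=-8, u≡2; β=-6, v≡2 (mod 3); (2|3)=-1, (2|3)=-1; sign (−1)^0·-1^-6·-1^-8 = +1.
(a,b)_∞: sgn(-253)=−, sgn(23)=+, so +1.
(a,b)_7: α=2, u≡3; β=0, v≡2 (mod 7); (3|7)=-1, (2|7)=+1; sign (−1)^0·-1^0·+1^2 = +1.
(a,b)_2: α=-4, β=0; u≡3, v≡7 (mod 8); ε(u)ε(v)=1·1, αω(v)=-4·0, βω(u)=0·1; sum ≡ 1  ⇒  -1.
|Ram(-253, 23)| = 2, even; anisotropic at {2, 23}.

[2, 23]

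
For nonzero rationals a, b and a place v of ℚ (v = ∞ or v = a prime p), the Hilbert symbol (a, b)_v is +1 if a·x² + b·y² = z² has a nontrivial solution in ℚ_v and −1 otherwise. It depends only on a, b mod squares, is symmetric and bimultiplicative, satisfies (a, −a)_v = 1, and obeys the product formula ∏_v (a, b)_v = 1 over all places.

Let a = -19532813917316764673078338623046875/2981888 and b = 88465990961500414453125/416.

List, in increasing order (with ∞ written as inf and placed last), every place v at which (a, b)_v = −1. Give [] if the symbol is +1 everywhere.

[3, 7, 37, 41]

Mod squares: a ≡ -48913410, b ≡ 54834. Check v ∈ {∞, 2, 3, 5, 7, 11, 13, 19, 23, 37, 41}.
v=3: a=3^11·(≡2), b=3^7·(≡2) mod 3; (2|3)=-1, (2|3)=-1; (−1)^{11·7·1}·(-1)^7·(-1)^11 = -1.
v=23: a=23^3·(≡8), b=23^2·(≡6) mod 23; (8|23)=+1, (6|23)=+1; (−1)^{3·2·11}·(+1)^2·(+1)^3 = +1.
v=13: a=13^-1·(≡7), b=13^-1·(≡2) mod 13; (7|13)=-1, (2|13)=-1; (−1)^{-1·-1·6}·(-1)^-1·(-1)^-1 = +1.
v=7: a=7^-1·(≡2), b=7^0·(≡6) mod 7; (2|7)=+1, (6|7)=-1; (−1)^{-1·0·3}·(+1)^0·(-1)^-1 = -1.
v=2: v_2(a)=-15, v_2(b)=-5; units ≡ 7, 1 (mod 8); ε·ε+αω+βω = 1·0+-15·0+-5·0 ≡ 0  ⇒  (a,b)_2 = +1.
v=37: a=37^4·(≡18), b=37^3·(≡13) mod 37; (18|37)=-1, (13|37)=-1; (−1)^{4·3·18}·(-1)^3·(-1)^4 = -1.
v=41: a=41^3·(≡2), b=41^2·(≡30) mod 41; (2|41)=+1, (30|41)=-1; (−1)^{3·2·20}·(+1)^2·(-1)^3 = -1.
v=11: a=11^2·(≡1), b=11^2·(≡7) mod 11; (1|11)=+1, (7|11)=-1; (−1)^{2·2·5}·(+1)^2·(-1)^2 = +1.
v=∞: -48913410 < 0 and 54834 > 0  ⇒  (a,b)_∞ = +1.
v=5: a=5^15·(≡3), b=5^8·(≡1) mod 5; (3|5)=-1, (1|5)=+1; (−1)^{15·8·2}·(-1)^8·(+1)^15 = +1.
v=19: a=19^1·(≡8), b=19^1·(≡4) mod 19; (8|19)=-1, (4|19)=+1; (−1)^{1·1·9}·(-1)^1·(+1)^1 = +1.
(-48913410, 54834 / ℚ) ramifies at {3, 7, 37, 41}: a division algebra.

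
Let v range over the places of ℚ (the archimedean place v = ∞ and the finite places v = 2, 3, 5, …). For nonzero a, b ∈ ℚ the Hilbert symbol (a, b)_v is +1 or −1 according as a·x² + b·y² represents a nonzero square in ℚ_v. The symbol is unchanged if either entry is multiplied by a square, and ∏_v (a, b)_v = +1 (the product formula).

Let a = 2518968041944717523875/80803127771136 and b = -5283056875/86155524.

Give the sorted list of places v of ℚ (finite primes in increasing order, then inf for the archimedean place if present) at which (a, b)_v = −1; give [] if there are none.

[13, 19, 31, 37]

(a, b) ≡ (15581995, -19) mod (ℚ^×)²; places V = {2, 3, 5, 7, 11, 13, 17, 19, 23, 29, 31, 37, ∞}.
(a,b)_31: α=1, u≡6; β=0, v≡21 (mod 31); (6|31)=-1, (21|31)=-1; sign (−1)^0·-1^0·-1^1 = -1.
(a,b)_23: α=6, u≡9; β=2, v≡3 (mod 23); (9|23)=+1, (3|23)=+1; sign (−1)^0·+1^2·+1^6 = +1.
(a,b)_2: α=-14, β=-2; u≡3, v≡5 (mod 8); ε(u)ε(v)=1·0, αω(v)=-14·1, βω(u)=-2·1; sum ≡ 0  ⇒  +1.
(a,b)_7: α=0, u≡1; β=-2, v≡1 (mod 7); (1|7)=+1, (1|7)=+1; sign (−1)^0·+1^-2·+1^0 = +1.
(a,b)_11: α=3, u≡1; β=0, v≡9 (mod 11); (1|11)=+1, (9|11)=+1; sign (−1)^0·+1^0·+1^3 = +1.
(a,b)_19: α=3, u≡3; β=1, v≡13 (mod 19); (3|19)=-1, (13|19)=-1; sign (−1)^1·-1^1·-1^3 = -1.
(a,b)_37: α=1, u≡1; β=0, v≡6 (mod 37); (1|37)=+1, (6|37)=-1; sign (−1)^0·+1^0·-1^1 = -1.
(a,b)_3: α=-10, u≡1; β=-2, v≡2 (mod 3); (1|3)=+1, (2|3)=-1; sign (−1)^0·+1^-2·-1^-10 = +1.
(a,b)_17: α=-4, u≡16; β=-2, v≡15 (mod 17); (16|17)=+1, (15|17)=+1; sign (−1)^0·+1^-2·+1^-4 = +1.
(a,b)_∞: sgn(15581995)=+, sgn(-19)=−, so +1.
(a,b)_29: α=0, u≡5; β=2, v≡19 (mod 29); (5|29)=+1, (19|29)=-1; sign (−1)^0·+1^2·-1^0 = +1.
(a,b)_5: α=3, u≡1; β=4, v≡1 (mod 5); (1|5)=+1, (1|5)=+1; sign (−1)^0·+1^4·+1^3 = +1.
(a,b)_13: α=1, u≡6; β=-2, v≡8 (mod 13); (6|13)=-1, (8|13)=-1; sign (−1)^0·-1^-2·-1^1 = -1.
Ram(15581995, -19) = {13, 19, 31, 37}; no ℚ_13-point on the conic.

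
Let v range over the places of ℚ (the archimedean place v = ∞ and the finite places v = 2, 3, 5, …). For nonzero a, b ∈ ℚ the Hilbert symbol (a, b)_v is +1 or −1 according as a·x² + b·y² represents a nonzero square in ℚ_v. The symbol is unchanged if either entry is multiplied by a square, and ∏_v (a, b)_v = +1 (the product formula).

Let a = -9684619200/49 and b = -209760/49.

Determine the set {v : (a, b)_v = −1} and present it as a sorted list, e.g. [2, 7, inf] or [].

Mod squares: a ≡ -23, b ≡ -13110. Check v ∈ {∞, 2, 3, 5, 7, 19, 23}.
v=3: a=3^6·(≡1), b=3^1·(≡1) mod 3; (1|3)=+1, (1|3)=+1; (−1)^{6·1·1}·(+1)^1·(+1)^6 = +1.
v=7: a=7^-2·(≡3), b=7^-2·(≡2) mod 7; (3|7)=-1, (2|7)=+1; (−1)^{-2·-2·3}·(-1)^-2·(+1)^-2 = +1.
v=2: v_2(a)=6, v_2(b)=5; units ≡ 1, 5 (mod 8); ε·ε+αω+βω = 0·0+6·1+5·0 ≡ 0  ⇒  (a,b)_2 = +1.
v=23: a=23^1·(≡10), b=23^1·(≡19) mod 23; (10|23)=-1, (19|23)=-1; (−1)^{1·1·11}·(-1)^1·(-1)^1 = -1.
v=∞: -23 < 0 and -13110 < 0  ⇒  (a,b)_∞ = -1.
v=19: a=19^2·(≡14), b=19^1·(≡12) mod 19; (14|19)=-1, (12|19)=-1; (−1)^{2·1·9}·(-1)^1·(-1)^2 = -1.
v=5: a=5^2·(≡3), b=5^1·(≡2) mod 5; (3|5)=-1, (2|5)=-1; (−1)^{2·1·2}·(-1)^1·(-1)^2 = -1.
(-23, -13110 / ℚ) ramifies at {5, 19, 23, ∞}: a division algebra.

[5, 19, 23, inf]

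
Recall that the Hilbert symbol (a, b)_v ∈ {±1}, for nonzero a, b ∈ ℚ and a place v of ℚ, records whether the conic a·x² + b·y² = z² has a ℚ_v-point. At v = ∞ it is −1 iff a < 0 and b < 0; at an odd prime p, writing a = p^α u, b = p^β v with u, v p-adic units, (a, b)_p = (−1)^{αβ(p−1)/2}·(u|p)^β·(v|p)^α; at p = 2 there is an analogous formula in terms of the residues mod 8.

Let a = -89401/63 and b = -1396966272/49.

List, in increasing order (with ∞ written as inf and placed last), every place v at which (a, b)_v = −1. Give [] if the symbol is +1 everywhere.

(a, b) ≡ (-7, -78) mod (ℚ^×)²; places V = {2, 3, 7, 13, 23, ∞}.
(a,b)_∞: sgn(-7)=−, sgn(-78)=−, so -1.
(a,b)_2: α=0, β=7; u≡1, v≡1 (mod 8); ε(u)ε(v)=0·0, αω(v)=0·0, βω(u)=7·0; sum ≡ 0  ⇒  +1.
(a,b)_23: α=2, u≡9; β=4, v≡15 (mod 23); (9|23)=+1, (15|23)=-1; sign (−1)^0·+1^4·-1^2 = +1.
(a,b)_7: α=-1, u≡5; β=-2, v≡5 (mod 7); (5|7)=-1, (5|7)=-1; sign (−1)^0·-1^-2·-1^-1 = -1.
(a,b)_3: α=-2, u≡2; β=1, v≡1 (mod 3); (2|3)=-1, (1|3)=+1; sign (−1)^0·-1^1·+1^-2 = -1.
(a,b)_13: α=2, u≡11; β=1, v≡7 (mod 13); (11|13)=-1, (7|13)=-1; sign (−1)^0·-1^1·-1^2 = -1.
|Ram(-7, -78)| = 4, even; anisotropic at {3, 7, 13, ∞}.

[3, 7, 13, inf]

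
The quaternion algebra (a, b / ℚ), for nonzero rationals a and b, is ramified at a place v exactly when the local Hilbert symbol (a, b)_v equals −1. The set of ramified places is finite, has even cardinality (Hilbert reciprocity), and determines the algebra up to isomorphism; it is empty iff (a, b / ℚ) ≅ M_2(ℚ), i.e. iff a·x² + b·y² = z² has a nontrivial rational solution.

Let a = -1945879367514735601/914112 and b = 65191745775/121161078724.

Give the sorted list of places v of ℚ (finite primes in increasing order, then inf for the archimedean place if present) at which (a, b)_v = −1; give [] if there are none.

[]

Mod squares: a ≡ -3, b ≡ 39. Check v ∈ {∞, 2, 3, 5, 7, 13, 17, 23, 37, 47}.
v=3: a=3^-3·(≡2), b=3^1·(≡1) mod 3; (2|3)=-1, (1|3)=+1; (−1)^{-3·1·1}·(-1)^1·(+1)^-3 = +1.
v=47: a=47^0·(≡45), b=47^-2·(≡23) mod 47; (45|47)=-1, (23|47)=-1; (−1)^{0·-2·23}·(-1)^-2·(-1)^0 = +1.
v=2: v_2(a)=-6, v_2(b)=-2; units ≡ 5, 7 (mod 8); ε·ε+αω+βω = 0·1+-6·0+-2·1 ≡ 0  ⇒  (a,b)_2 = +1.
v=13: a=13^12·(≡1), b=13^3·(≡12) mod 13; (1|13)=+1, (12|13)=+1; (−1)^{12·3·6}·(+1)^3·(+1)^12 = +1.
v=17: a=17^4·(≡10), b=17^2·(≡10) mod 17; (10|17)=-1, (10|17)=-1; (−1)^{4·2·8}·(-1)^2·(-1)^4 = +1.
v=∞: -3 < 0 and 39 > 0  ⇒  (a,b)_∞ = +1.
v=5: a=5^0·(≡2), b=5^2·(≡4) mod 5; (2|5)=-1, (4|5)=+1; (−1)^{0·2·2}·(-1)^2·(+1)^0 = +1.
v=23: a=23^-2·(≡19), b=23^-4·(≡16) mod 23; (19|23)=-1, (16|23)=+1; (−1)^{-2·-4·11}·(-1)^-4·(+1)^-2 = +1.
v=7: a=7^0·(≡1), b=7^-2·(≡4) mod 7; (1|7)=+1, (4|7)=+1; (−1)^{0·-2·3}·(+1)^-2·(+1)^0 = +1.
v=37: a=37^0·(≡12), b=37^2·(≡18) mod 37; (12|37)=+1, (18|37)=-1; (−1)^{0·2·18}·(+1)^2·(-1)^0 = +1.
Ram(a, b) = ∅: the form -3·x² + 39·y² − z² is isotropic over every ℚ_v, so by Hasse–Minkowski it is isotropic over ℚ.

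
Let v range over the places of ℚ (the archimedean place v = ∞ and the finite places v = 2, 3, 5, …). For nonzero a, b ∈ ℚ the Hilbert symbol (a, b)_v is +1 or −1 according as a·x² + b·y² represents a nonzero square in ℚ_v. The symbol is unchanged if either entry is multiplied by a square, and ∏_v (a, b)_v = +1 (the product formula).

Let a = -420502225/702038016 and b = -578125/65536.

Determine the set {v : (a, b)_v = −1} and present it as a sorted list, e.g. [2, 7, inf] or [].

Mod squares: a ≡ -481, b ≡ -37. Check v ∈ {∞, 2, 3, 5, 11, 13, 17, 23, 37}.
v=17: a=17^2·(≡6), b=17^0·(≡11) mod 17; (6|17)=-1, (11|17)=-1; (−1)^{2·0·8}·(-1)^0·(-1)^2 = +1.
v=∞: -481 < 0 and -37 < 0  ⇒  (a,b)_∞ = -1.
v=3: a=3^-4·(≡2), b=3^0·(≡2) mod 3; (2|3)=-1, (2|3)=-1; (−1)^{-4·0·1}·(-1)^0·(-1)^-4 = +1.
v=37: a=37^1·(≡2), b=37^1·(≡7) mod 37; (2|37)=-1, (7|37)=+1; (−1)^{1·1·18}·(-1)^1·(+1)^1 = -1.
v=2: v_2(a)=-14, v_2(b)=-16; units ≡ 7, 3 (mod 8); ε·ε+αω+βω = 1·1+-14·1+-16·0 ≡ 1  ⇒  (a,b)_2 = -1.
v=11: a=11^2·(≡3), b=11^0·(≡10) mod 11; (3|11)=+1, (10|11)=-1; (−1)^{2·0·5}·(+1)^0·(-1)^2 = +1.
v=13: a=13^1·(≡7), b=13^0·(≡8) mod 13; (7|13)=-1, (8|13)=-1; (−1)^{1·0·6}·(-1)^0·(-1)^1 = -1.
v=23: a=23^-2·(≡9), b=23^0·(≡8) mod 23; (9|23)=+1, (8|23)=+1; (−1)^{-2·0·11}·(+1)^0·(+1)^-2 = +1.
v=5: a=5^2·(≡1), b=5^6·(≡3) mod 5; (1|5)=+1, (3|5)=-1; (−1)^{2·6·2}·(+1)^6·(-1)^2 = +1.
|Ram(-481, -37)| = 4, even; anisotropic at {2, 13, 37, ∞}.

[2, 13, 37, inf]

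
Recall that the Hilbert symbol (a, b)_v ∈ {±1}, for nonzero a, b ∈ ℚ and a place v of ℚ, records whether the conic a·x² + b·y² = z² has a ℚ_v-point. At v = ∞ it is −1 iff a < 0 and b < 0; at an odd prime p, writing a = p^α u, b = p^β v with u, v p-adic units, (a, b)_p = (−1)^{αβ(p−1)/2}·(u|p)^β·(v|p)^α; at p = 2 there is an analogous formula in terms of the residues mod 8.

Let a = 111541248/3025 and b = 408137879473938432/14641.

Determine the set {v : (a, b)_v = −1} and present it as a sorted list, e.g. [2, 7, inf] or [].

[2, 13]

Mod squares: a ≡ 247, b ≡ 8398. Check v ∈ {∞, 2, 3, 5, 7, 11, 13, 17, 19}.
v=7: a=7^2·(≡1), b=7^4·(≡6) mod 7; (1|7)=+1, (6|7)=-1; (−1)^{2·4·3}·(+1)^4·(-1)^2 = +1.
v=11: a=11^-2·(≡9), b=11^-4·(≡5) mod 11; (9|11)=+1, (5|11)=+1; (−1)^{-2·-4·5}·(+1)^-4·(+1)^-2 = +1.
v=19: a=19^1·(≡12), b=19^3·(≡11) mod 19; (12|19)=-1, (11|19)=+1; (−1)^{1·3·9}·(-1)^3·(+1)^1 = +1.
v=17: a=17^0·(≡2), b=17^1·(≡1) mod 17; (2|17)=+1, (1|17)=+1; (−1)^{0·1·8}·(+1)^1·(+1)^0 = +1.
v=∞: 247 > 0 and 8398 > 0  ⇒  (a,b)_∞ = +1.
v=5: a=5^-2·(≡3), b=5^0·(≡2) mod 5; (3|5)=-1, (2|5)=-1; (−1)^{-2·0·2}·(-1)^0·(-1)^-2 = +1.
v=2: v_2(a)=10, v_2(b)=13; units ≡ 7, 7 (mod 8); ε·ε+αω+βω = 1·1+10·0+13·0 ≡ 1  ⇒  (a,b)_2 = -1.
v=3: a=3^2·(≡1), b=3^4·(≡1) mod 3; (1|3)=+1, (1|3)=+1; (−1)^{2·4·1}·(+1)^4·(+1)^2 = +1.
v=13: a=13^1·(≡2), b=13^3·(≡4) mod 13; (2|13)=-1, (4|13)=+1; (−1)^{1·3·6}·(-1)^3·(+1)^1 = -1.
(247, 8398 / ℚ) ramifies at {2, 13}: a division algebra.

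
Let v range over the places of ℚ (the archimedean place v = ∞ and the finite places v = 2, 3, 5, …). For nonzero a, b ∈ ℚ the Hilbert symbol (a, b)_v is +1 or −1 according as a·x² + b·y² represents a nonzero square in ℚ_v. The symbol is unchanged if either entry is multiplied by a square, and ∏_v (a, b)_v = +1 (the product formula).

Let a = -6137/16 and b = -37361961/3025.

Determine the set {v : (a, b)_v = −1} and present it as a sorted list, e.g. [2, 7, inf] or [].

(a, b) ≡ (-17, -1729) mod (ℚ^×)²; places V = {2, 3, 5, 7, 11, 13, 17, 19, ∞}.
(a,b)_11: α=0, u≡9; β=-2, v≡4 (mod 11); (9|11)=+1, (4|11)=+1; sign (−1)^0·+1^-2·+1^0 = +1.
(a,b)_7: α=0, u≡1; β=5, v≡3 (mod 7); (1|7)=+1, (3|7)=-1; sign (−1)^0·+1^5·-1^0 = +1.
(a,b)_5: α=0, u≡3; β=-2, v≡4 (mod 5); (3|5)=-1, (4|5)=+1; sign (−1)^0·-1^-2·+1^0 = +1.
(a,b)_13: α=0, u≡4; β=1, v≡12 (mod 13); (4|13)=+1, (12|13)=+1; sign (−1)^0·+1^1·+1^0 = +1.
(a,b)_17: α=1, u≡4; β=0, v≡7 (mod 17); (4|17)=+1, (7|17)=-1; sign (−1)^0·+1^0·-1^1 = -1.
(a,b)_∞: sgn(-17)=−, sgn(-1729)=−, so -1.
(a,b)_3: α=0, u≡1; β=2, v≡2 (mod 3); (1|3)=+1, (2|3)=-1; sign (−1)^0·+1^2·-1^0 = +1.
(a,b)_19: α=2, u≡12; β=1, v≡6 (mod 19); (12|19)=-1, (6|19)=+1; sign (−1)^0·-1^1·+1^2 = -1.
(a,b)_2: α=-4, β=0; u≡7, v≡7 (mod 8); ε(u)ε(v)=1·1, αω(v)=-4·0, βω(u)=0·0; sum ≡ 1  ⇒  -1.
(-17, -1729 / ℚ) ramifies at {2, 17, 19, ∞}: a division algebra.

[2, 17, 19, inf]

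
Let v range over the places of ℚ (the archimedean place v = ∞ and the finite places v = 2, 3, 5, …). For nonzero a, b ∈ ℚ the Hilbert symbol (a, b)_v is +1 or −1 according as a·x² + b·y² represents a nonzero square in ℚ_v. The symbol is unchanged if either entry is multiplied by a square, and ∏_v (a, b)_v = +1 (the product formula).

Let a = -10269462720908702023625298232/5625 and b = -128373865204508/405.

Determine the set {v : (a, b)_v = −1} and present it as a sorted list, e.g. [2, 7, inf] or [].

Mod squares: a ≡ -102718, b ≡ -115. Check v ∈ {∞, 2, 3, 5, 7, 11, 23, 29}.
v=29: a=29^3·(≡23), b=29^2·(≡24) mod 29; (23|29)=+1, (24|29)=+1; (−1)^{3·2·14}·(+1)^2·(+1)^3 = +1.
v=3: a=3^-2·(≡2), b=3^-4·(≡2) mod 3; (2|3)=-1, (2|3)=-1; (−1)^{-2·-4·1}·(-1)^-4·(-1)^-2 = +1.
v=23: a=23^11·(≡20), b=23^5·(≡12) mod 23; (20|23)=-1, (12|23)=+1; (−1)^{11·5·11}·(-1)^5·(+1)^11 = +1.
v=7: a=7^3·(≡5), b=7^2·(≡4) mod 7; (5|7)=-1, (4|7)=+1; (−1)^{3·2·3}·(-1)^2·(+1)^3 = +1.
v=5: a=5^-4·(≡2), b=5^-1·(≡2) mod 5; (2|5)=-1, (2|5)=-1; (−1)^{-4·-1·2}·(-1)^-1·(-1)^-4 = -1.
v=11: a=11^5·(≡3), b=11^2·(≡6) mod 11; (3|11)=+1, (6|11)=-1; (−1)^{5·2·5}·(+1)^2·(-1)^5 = -1.
v=2: v_2(a)=3, v_2(b)=2; units ≡ 1, 5 (mod 8); ε·ε+αω+βω = 0·0+3·1+2·0 ≡ 1  ⇒  (a,b)_2 = -1.
v=∞: -102718 < 0 and -115 < 0  ⇒  (a,b)_∞ = -1.
Ram(-102718, -115) = {2, 5, 11, ∞}; no ℚ_2-point on the conic.

[2, 5, 11, inf]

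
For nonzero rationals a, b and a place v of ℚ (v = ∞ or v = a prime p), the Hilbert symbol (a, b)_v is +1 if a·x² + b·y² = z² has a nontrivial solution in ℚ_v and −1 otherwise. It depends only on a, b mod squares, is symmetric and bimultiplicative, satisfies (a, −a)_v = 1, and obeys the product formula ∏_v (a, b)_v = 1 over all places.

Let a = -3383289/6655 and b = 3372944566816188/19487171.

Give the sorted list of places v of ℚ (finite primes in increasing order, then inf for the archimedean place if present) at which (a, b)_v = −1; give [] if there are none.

[3, 5, 7, 11]

Mod squares: a ≡ -255255, b ≡ 7293. Check v ∈ {∞, 2, 3, 5, 7, 11, 13, 17}.
v=17: a=17^1·(≡13), b=17^3·(≡8) mod 17; (13|17)=+1, (8|17)=+1; (−1)^{1·3·8}·(+1)^3·(+1)^1 = +1.
v=11: a=11^-3·(≡5), b=11^-7·(≡1) mod 11; (5|11)=+1, (1|11)=+1; (−1)^{-3·-7·5}·(+1)^-7·(+1)^-3 = -1.
v=3: a=3^7·(≡1), b=3^13·(≡1) mod 3; (1|3)=+1, (1|3)=+1; (−1)^{7·13·1}·(+1)^13·(+1)^7 = -1.
v=5: a=5^-1·(≡1), b=5^0·(≡3) mod 5; (1|5)=+1, (3|5)=-1; (−1)^{-1·0·2}·(+1)^0·(-1)^-1 = -1.
v=∞: -255255 < 0 and 7293 > 0  ⇒  (a,b)_∞ = +1.
v=2: v_2(a)=0, v_2(b)=2; units ≡ 1, 5 (mod 8); ε·ε+αω+βω = 0·0+0·1+2·0 ≡ 0  ⇒  (a,b)_2 = +1.
v=13: a=13^1·(≡6), b=13^3·(≡5) mod 13; (6|13)=-1, (5|13)=-1; (−1)^{1·3·6}·(-1)^3·(-1)^1 = +1.
v=7: a=7^1·(≡6), b=7^2·(≡3) mod 7; (6|7)=-1, (3|7)=-1; (−1)^{1·2·3}·(-1)^2·(-1)^1 = -1.
|Ram(-255255, 7293)| = 4, even; anisotropic at {3, 5, 7, 11}.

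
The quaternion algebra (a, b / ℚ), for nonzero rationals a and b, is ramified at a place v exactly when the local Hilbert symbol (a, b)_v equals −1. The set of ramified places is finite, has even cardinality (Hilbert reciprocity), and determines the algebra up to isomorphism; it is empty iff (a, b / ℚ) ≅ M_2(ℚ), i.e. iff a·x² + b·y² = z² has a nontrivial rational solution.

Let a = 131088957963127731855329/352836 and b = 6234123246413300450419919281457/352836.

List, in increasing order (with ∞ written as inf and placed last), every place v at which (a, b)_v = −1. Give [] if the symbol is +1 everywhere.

[29, 47]

Mod squares: a ≡ 41, b ≡ 1159913. Check v ∈ {∞, 2, 3, 11, 23, 29, 37, 41, 47}.
v=37: a=37^2·(≡3), b=37^3·(≡9) mod 37; (3|37)=+1, (9|37)=+1; (−1)^{2·3·18}·(+1)^3·(+1)^2 = +1.
v=41: a=41^5·(≡33), b=41^6·(≡21) mod 41; (33|41)=+1, (21|41)=+1; (−1)^{5·6·20}·(+1)^6·(+1)^5 = +1.
v=2: v_2(a)=-2, v_2(b)=-2; units ≡ 1, 1 (mod 8); ε·ε+αω+βω = 0·0+-2·0+-2·0 ≡ 0  ⇒  (a,b)_2 = +1.
v=23: a=23^2·(≡18), b=23^3·(≡7) mod 23; (18|23)=+1, (7|23)=-1; (−1)^{2·3·11}·(+1)^3·(-1)^2 = +1.
v=11: a=11^-2·(≡8), b=11^-2·(≡8) mod 11; (8|11)=-1, (8|11)=-1; (−1)^{-2·-2·5}·(-1)^-2·(-1)^-2 = +1.
v=29: a=29^4·(≡17), b=29^5·(≡6) mod 29; (17|29)=-1, (6|29)=+1; (−1)^{4·5·14}·(-1)^5·(+1)^4 = -1.
v=3: a=3^-6·(≡2), b=3^-6·(≡2) mod 3; (2|3)=-1, (2|3)=-1; (−1)^{-6·-6·1}·(-1)^-6·(-1)^-6 = +1.
v=∞: 41 > 0 and 1159913 > 0  ⇒  (a,b)_∞ = +1.
v=47: a=47^2·(≡5), b=47^3·(≡21) mod 47; (5|47)=-1, (21|47)=+1; (−1)^{2·3·23}·(-1)^3·(+1)^2 = -1.
|Ram(41, 1159913)| = 2, even; anisotropic at {29, 47}.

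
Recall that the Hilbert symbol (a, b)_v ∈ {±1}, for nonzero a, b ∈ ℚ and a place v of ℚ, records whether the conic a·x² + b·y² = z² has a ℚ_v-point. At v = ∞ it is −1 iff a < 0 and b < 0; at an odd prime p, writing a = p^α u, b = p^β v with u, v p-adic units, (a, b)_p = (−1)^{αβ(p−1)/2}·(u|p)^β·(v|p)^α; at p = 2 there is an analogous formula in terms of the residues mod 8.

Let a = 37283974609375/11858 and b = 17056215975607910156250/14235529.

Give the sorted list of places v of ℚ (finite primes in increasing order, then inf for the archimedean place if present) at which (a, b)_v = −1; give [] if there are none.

[2, 5, 19, 29]

(a, b) ≡ (45182, 10) mod (ℚ^×)²; places V = {2, 3, 5, 7, 11, 13, 19, 29, 41, ∞}.
(a,b)_3: α=0, u≡2; β=4, v≡1 (mod 3); (2|3)=-1, (1|3)=+1; sign (−1)^0·-1^4·+1^0 = +1.
(a,b)_11: α=-2, u≡1; β=-2, v≡2 (mod 11); (1|11)=+1, (2|11)=-1; sign (−1)^0·+1^-2·-1^-2 = +1.
(a,b)_13: α=2, u≡8; β=2, v≡4 (mod 13); (8|13)=-1, (4|13)=+1; sign (−1)^0·-1^2·+1^2 = +1.
(a,b)_29: α=1, u≡2; β=2, v≡2 (mod 29); (2|29)=-1, (2|29)=-1; sign (−1)^0·-1^2·-1^1 = -1.
(a,b)_41: α=1, u≡31; β=2, v≡2 (mod 41); (31|41)=+1, (2|41)=+1; sign (−1)^0·+1^2·+1^1 = +1.
(a,b)_19: α=1, u≡2; β=2, v≡2 (mod 19); (2|19)=-1, (2|19)=-1; sign (−1)^0·-1^2·-1^1 = -1.
(a,b)_7: α=-2, u≡1; β=-6, v≡3 (mod 7); (1|7)=+1, (3|7)=-1; sign (−1)^0·+1^-6·-1^-2 = +1.
(a,b)_5: α=10, u≡3; β=13, v≡2 (mod 5); (3|5)=-1, (2|5)=-1; sign (−1)^0·-1^13·-1^10 = -1.
(a,b)_∞: sgn(45182)=+, sgn(10)=+, so +1.
(a,b)_2: α=-1, β=1; u≡7, v≡5 (mod 8); ε(u)ε(v)=1·0, αω(v)=-1·1, βω(u)=1·0; sum ≡ 1  ⇒  -1.
Ram(45182, 10) = {2, 5, 19, 29}; no ℚ_2-point on the conic.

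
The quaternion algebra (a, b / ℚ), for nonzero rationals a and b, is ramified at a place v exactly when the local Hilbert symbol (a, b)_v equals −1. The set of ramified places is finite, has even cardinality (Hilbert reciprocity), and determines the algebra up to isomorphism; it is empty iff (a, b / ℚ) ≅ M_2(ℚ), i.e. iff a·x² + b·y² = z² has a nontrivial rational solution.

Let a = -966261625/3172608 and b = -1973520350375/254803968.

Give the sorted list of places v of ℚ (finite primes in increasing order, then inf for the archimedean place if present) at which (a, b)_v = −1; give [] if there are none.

[2, inf]

(a, b) ≡ (-37145, -780045) mod (ℚ^×)²; places V = {2, 3, 5, 7, 17, 19, 23, 29, ∞}.
(a,b)_29: α=0, u≡24; β=2, v≡8 (mod 29); (24|29)=+1, (8|29)=-1; sign (−1)^0·+1^2·-1^0 = +1.
(a,b)_19: α=3, u≡15; β=3, v≡7 (mod 19); (15|19)=-1, (7|19)=+1; sign (−1)^1·-1^3·+1^3 = +1.
(a,b)_3: α=-6, u≡1; β=-5, v≡1 (mod 3); (1|3)=+1, (1|3)=+1; sign (−1)^0·+1^-5·+1^-6 = +1.
(a,b)_7: α=2, u≡1; β=1, v≡6 (mod 7); (1|7)=+1, (6|7)=-1; sign (−1)^0·+1^1·-1^2 = +1.
(a,b)_2: α=-8, β=-20; u≡7, v≡3 (mod 8); ε(u)ε(v)=1·1, αω(v)=-8·1, βω(u)=-20·0; sum ≡ 1  ⇒  -1.
(a,b)_∞: sgn(-37145)=−, sgn(-780045)=−, so -1.
(a,b)_23: α=1, u≡1; β=1, v≡5 (mod 23); (1|23)=+1, (5|23)=-1; sign (−1)^1·+1^1·-1^1 = +1.
(a,b)_5: α=3, u≡4; β=3, v≡4 (mod 5); (4|5)=+1, (4|5)=+1; sign (−1)^0·+1^3·+1^3 = +1.
(a,b)_17: α=-1, u≡1; β=1, v≡16 (mod 17); (1|17)=+1, (16|17)=+1; sign (−1)^0·+1^1·+1^-1 = +1.
Ram(-37145, -780045) = {2, ∞}; no ℚ_2-point on the conic.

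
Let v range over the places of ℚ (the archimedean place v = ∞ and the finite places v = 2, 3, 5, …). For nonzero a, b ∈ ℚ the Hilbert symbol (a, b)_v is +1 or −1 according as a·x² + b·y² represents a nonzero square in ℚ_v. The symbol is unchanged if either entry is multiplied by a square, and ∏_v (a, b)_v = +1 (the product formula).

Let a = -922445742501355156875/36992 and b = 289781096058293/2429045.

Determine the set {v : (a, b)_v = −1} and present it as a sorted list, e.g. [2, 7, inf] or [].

[5, 31]

Mod squares: a ≡ -38, b ≡ 3159985. Check v ∈ {∞, 2, 3, 5, 7, 17, 19, 23, 29, 31, 37, 41}.
v=17: a=17^-2·(≡9), b=17^-2·(≡1) mod 17; (9|17)=+1, (1|17)=+1; (−1)^{-2·-2·8}·(+1)^-2·(+1)^-2 = +1.
v=∞: -38 < 0 and 3159985 > 0  ⇒  (a,b)_∞ = +1.
v=37: a=37^2·(≡36), b=37^1·(≡1) mod 37; (36|37)=+1, (1|37)=+1; (−1)^{2·1·18}·(+1)^1·(+1)^2 = +1.
v=23: a=23^0·(≡12), b=23^2·(≡15) mod 23; (12|23)=+1, (15|23)=-1; (−1)^{0·2·11}·(+1)^2·(-1)^0 = +1.
v=5: a=5^4·(≡2), b=5^-1·(≡2) mod 5; (2|5)=-1, (2|5)=-1; (−1)^{4·-1·2}·(-1)^-1·(-1)^4 = -1.
v=31: a=31^2·(≡12), b=31^1·(≡1) mod 31; (12|31)=-1, (1|31)=+1; (−1)^{2·1·15}·(-1)^1·(+1)^2 = -1.
v=2: v_2(a)=-7, v_2(b)=0; units ≡ 5, 1 (mod 8); ε·ε+αω+βω = 0·0+-7·0+0·1 ≡ 0  ⇒  (a,b)_2 = +1.
v=3: a=3^4·(≡1), b=3^0·(≡1) mod 3; (1|3)=+1, (1|3)=+1; (−1)^{4·0·1}·(+1)^0·(+1)^4 = +1.
v=19: a=19^3·(≡7), b=19^3·(≡14) mod 19; (7|19)=+1, (14|19)=-1; (−1)^{3·3·9}·(+1)^3·(-1)^3 = +1.
v=41: a=41^0·(≡15), b=41^-2·(≡20) mod 41; (15|41)=-1, (20|41)=+1; (−1)^{0·-2·20}·(-1)^-2·(+1)^0 = +1.
v=7: a=7^4·(≡2), b=7^4·(≡6) mod 7; (2|7)=+1, (6|7)=-1; (−1)^{4·4·3}·(+1)^4·(-1)^4 = +1.
v=29: a=29^2·(≡25), b=29^1·(≡14) mod 29; (25|29)=+1, (14|29)=-1; (−1)^{2·1·14}·(+1)^1·(-1)^2 = +1.
(-38, 3159985 / ℚ) ramifies at {5, 31}: a division algebra.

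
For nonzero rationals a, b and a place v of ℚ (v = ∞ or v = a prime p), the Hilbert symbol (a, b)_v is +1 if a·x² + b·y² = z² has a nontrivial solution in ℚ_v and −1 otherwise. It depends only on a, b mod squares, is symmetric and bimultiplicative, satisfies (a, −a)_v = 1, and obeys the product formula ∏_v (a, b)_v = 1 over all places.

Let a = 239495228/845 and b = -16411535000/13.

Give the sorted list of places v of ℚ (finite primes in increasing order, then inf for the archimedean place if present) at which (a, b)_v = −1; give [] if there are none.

(a, b) ≡ (565915, -85339982) mod (ℚ^×)²; places V = {2, 5, 7, 13, 19, 23, 29, 37, ∞}.
(a,b)_5: α=-1, u≡2; β=4, v≡3 (mod 5); (2|5)=-1, (3|5)=-1; sign (−1)^0·-1^4·-1^-1 = -1.
(a,b)_∞: sgn(565915)=+, sgn(-85339982)=−, so +1.
(a,b)_7: α=1, u≡1; β=1, v≡5 (mod 7); (1|7)=+1, (5|7)=-1; sign (−1)^1·+1^1·-1^1 = +1.
(a,b)_23: α=3, u≡16; β=1, v≡13 (mod 23); (16|23)=+1, (13|23)=+1; sign (−1)^1·+1^1·+1^3 = -1.
(a,b)_2: α=2, β=3; u≡3, v≡1 (mod 8); ε(u)ε(v)=1·0, αω(v)=2·0, βω(u)=3·1; sum ≡ 1  ⇒  -1.
(a,b)_19: α=1, u≡12; β=1, v≡12 (mod 19); (12|19)=-1, (12|19)=-1; sign (−1)^1·-1^1·-1^1 = -1.
(a,b)_29: α=0, u≡1; β=1, v≡26 (mod 29); (1|29)=+1, (26|29)=-1; sign (−1)^0·+1^1·-1^0 = +1.
(a,b)_37: α=1, u≡14; β=1, v≡20 (mod 37); (14|37)=-1, (20|37)=-1; sign (−1)^0·-1^1·-1^1 = +1.
(a,b)_13: α=-2, u≡10; β=-1, v≡10 (mod 13); (10|13)=+1, (10|13)=+1; sign (−1)^0·+1^-1·+1^-2 = +1.
Ram(565915, -85339982) = {2, 5, 19, 23}; no ℚ_2-point on the conic.

[2, 5, 19, 23]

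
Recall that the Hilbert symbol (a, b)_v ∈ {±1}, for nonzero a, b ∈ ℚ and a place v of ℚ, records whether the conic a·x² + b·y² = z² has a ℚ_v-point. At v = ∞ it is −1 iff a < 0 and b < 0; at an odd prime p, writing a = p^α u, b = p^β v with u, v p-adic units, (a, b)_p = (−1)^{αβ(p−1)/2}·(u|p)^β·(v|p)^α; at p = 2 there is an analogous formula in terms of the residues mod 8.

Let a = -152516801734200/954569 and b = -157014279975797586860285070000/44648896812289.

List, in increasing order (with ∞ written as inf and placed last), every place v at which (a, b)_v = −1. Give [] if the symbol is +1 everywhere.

(a, b) ≡ (-476238, -3) mod (ℚ^×)²; places V = {2, 3, 5, 7, 11, 17, 23, 29, ∞}.
(a,b)_23: α=-1, u≡14; β=-2, v≡19 (mod 23); (14|23)=-1, (19|23)=-1; sign (−1)^0·-1^-2·-1^-1 = -1.
(a,b)_17: α=1, u≡15; β=2, v≡5 (mod 17); (15|17)=+1, (5|17)=-1; sign (−1)^0·+1^2·-1^1 = -1.
(a,b)_29: α=5, u≡18; β=10, v≡11 (mod 29); (18|29)=-1, (11|29)=-1; sign (−1)^0·-1^10·-1^5 = -1.
(a,b)_11: α=-2, u≡10; β=-4, v≡8 (mod 11); (10|11)=-1, (8|11)=-1; sign (−1)^0·-1^-4·-1^-2 = +1.
(a,b)_3: α=7, u≡2; β=17, v≡2 (mod 3); (2|3)=-1, (2|3)=-1; sign (−1)^1·-1^17·-1^7 = -1.
(a,b)_2: α=3, β=4; u≡1, v≡5 (mod 8); ε(u)ε(v)=0·0, αω(v)=3·1, βω(u)=4·0; sum ≡ 1  ⇒  -1.
(a,b)_7: α=-3, u≡5; β=-8, v≡1 (mod 7); (5|7)=-1, (1|7)=+1; sign (−1)^0·-1^-8·+1^-3 = +1.
(a,b)_5: α=2, u≡3; β=4, v≡2 (mod 5); (3|5)=-1, (2|5)=-1; sign (−1)^0·-1^4·-1^2 = +1.
(a,b)_∞: sgn(-476238)=−, sgn(-3)=−, so -1.
Ram(-476238, -3) = {2, 3, 17, 23, 29, ∞}; no ℚ_2-point on the conic.

[2, 3, 17, 23, 29, inf]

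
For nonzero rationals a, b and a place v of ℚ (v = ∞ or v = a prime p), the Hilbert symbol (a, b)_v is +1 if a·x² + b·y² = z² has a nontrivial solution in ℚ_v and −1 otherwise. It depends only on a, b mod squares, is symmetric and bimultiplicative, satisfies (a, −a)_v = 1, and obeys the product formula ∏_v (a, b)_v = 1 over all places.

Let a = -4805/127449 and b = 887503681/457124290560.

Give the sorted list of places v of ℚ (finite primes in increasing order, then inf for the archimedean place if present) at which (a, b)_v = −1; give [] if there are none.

[2, 5]

(a, b) ≡ (-5, 210) mod (ℚ^×)²; places V = {2, 3, 5, 7, 17, 31, ∞}.
(a,b)_2: α=0, β=-13; u≡3, v≡1 (mod 8); ε(u)ε(v)=1·0, αω(v)=0·0, βω(u)=-13·1; sum ≡ 1  ⇒  -1.
(a,b)_∞: sgn(-5)=−, sgn(210)=+, so +1.
(a,b)_3: α=-2, u≡1; β=-13, v≡1 (mod 3); (1|3)=+1, (1|3)=+1; sign (−1)^0·+1^-13·+1^-2 = +1.
(a,b)_7: α=-2, u≡1; β=-1, v≡4 (mod 7); (1|7)=+1, (4|7)=+1; sign (−1)^0·+1^-1·+1^-2 = +1.
(a,b)_17: α=-2, u≡11; β=0, v≡10 (mod 17); (11|17)=-1, (10|17)=-1; sign (−1)^0·-1^0·-1^-2 = +1.
(a,b)_5: α=1, u≡1; β=-1, v≡3 (mod 5); (1|5)=+1, (3|5)=-1; sign (−1)^0·+1^-1·-1^1 = -1.
(a,b)_31: α=2, u≡11; β=6, v≡22 (mod 31); (11|31)=-1, (22|31)=-1; sign (−1)^0·-1^6·-1^2 = +1.
(-5, 210 / ℚ) ramifies at {2, 5}: a division algebra.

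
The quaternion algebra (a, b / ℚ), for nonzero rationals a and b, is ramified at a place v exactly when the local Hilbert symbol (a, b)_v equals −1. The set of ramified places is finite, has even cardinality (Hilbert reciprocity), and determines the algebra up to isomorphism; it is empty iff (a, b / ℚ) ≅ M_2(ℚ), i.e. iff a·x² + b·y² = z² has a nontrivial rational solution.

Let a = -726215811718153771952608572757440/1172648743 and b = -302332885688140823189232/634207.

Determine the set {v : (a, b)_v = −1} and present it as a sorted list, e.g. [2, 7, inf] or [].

(a, b) ≡ (-672945, -156009) mod (ℚ^×)²; places V = {2, 3, 5, 7, 13, 17, 19, 23, 29, 43, ∞}.
(a,b)_29: α=3, u≡13; β=2, v≡15 (mod 29); (13|29)=+1, (15|29)=-1; sign (−1)^0·+1^2·-1^3 = -1.
(a,b)_5: α=1, u≡4; β=0, v≡4 (mod 5); (4|5)=+1, (4|5)=+1; sign (−1)^0·+1^0·+1^1 = +1.
(a,b)_∞: sgn(-672945)=−, sgn(-156009)=−, so -1.
(a,b)_3: α=17, u≡1; β=11, v≡2 (mod 3); (1|3)=+1, (2|3)=-1; sign (−1)^1·+1^11·-1^17 = +1.
(a,b)_2: α=6, β=4; u≡7, v≡7 (mod 8); ε(u)ε(v)=1·1, αω(v)=6·0, βω(u)=4·0; sum ≡ 1  ⇒  -1.
(a,b)_23: α=6, u≡16; β=5, v≡2 (mod 23); (16|23)=+1, (2|23)=+1; sign (−1)^0·+1^5·+1^6 = +1.
(a,b)_7: α=-3, u≡3; β=-3, v≡1 (mod 7); (3|7)=-1, (1|7)=+1; sign (−1)^1·-1^-3·+1^-3 = +1.
(a,b)_13: α=3, u≡10; β=2, v≡9 (mod 13); (10|13)=+1, (9|13)=+1; sign (−1)^0·+1^2·+1^3 = +1.
(a,b)_17: α=1, u≡2; β=1, v≡12 (mod 17); (2|17)=+1, (12|17)=-1; sign (−1)^0·+1^1·-1^1 = -1.
(a,b)_43: α=-4, u≡27; β=-2, v≡14 (mod 43); (27|43)=-1, (14|43)=+1; sign (−1)^0·-1^-2·+1^-4 = +1.
(a,b)_19: α=4, u≡7; β=3, v≡9 (mod 19); (7|19)=+1, (9|19)=+1; sign (−1)^0·+1^3·+1^4 = +1.
|Ram(-672945, -156009)| = 4, even; anisotropic at {2, 17, 29, ∞}.

[2, 17, 29, inf]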